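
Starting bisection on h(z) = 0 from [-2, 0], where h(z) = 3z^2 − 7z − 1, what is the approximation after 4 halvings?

-0.125

z = -1 gives h = 9, positive; keep [-1, 0]
z = -0.5 gives h = 3.25, positive; keep [-0.5, 0]
z = -0.25 gives h = 0.9375, positive; keep [-0.25, 0]
z = -0.125 gives h = -0.0781, negative; keep [-0.25, -0.125]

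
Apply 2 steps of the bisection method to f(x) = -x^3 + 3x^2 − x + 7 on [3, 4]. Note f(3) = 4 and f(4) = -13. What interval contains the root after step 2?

f(3.5) = -2.625 < 0, so the root lies in [3, 3.5]
f(3.25) = 1.109375 > 0, so the root lies in [3.25, 3.5]

[3.25, 3.5]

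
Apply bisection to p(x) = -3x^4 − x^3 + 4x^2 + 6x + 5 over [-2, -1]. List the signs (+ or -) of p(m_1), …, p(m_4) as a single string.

---+

p(-1.5) = -6.8125 < 0, so the root lies in [-1.5, -1]
p(-1.25) = -1.621094 < 0, so the root lies in [-1.25, -1]
p(-1.125) = -0.069092 < 0, so the root lies in [-1.125, -1]
p(-1.0625) = 0.5168 > 0, so the root lies in [-1.125, -1.0625]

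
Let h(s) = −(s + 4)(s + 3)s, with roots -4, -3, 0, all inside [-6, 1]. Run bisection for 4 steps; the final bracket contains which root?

midpoint -2.5: h = 1.875 > 0 → [-2.5, 1]
midpoint -0.75: h = 5.484375 > 0 → [-0.75, 1]
midpoint 0.125: h = -1.611328 < 0 → [-0.75, 0.125]
midpoint -0.3125: h = 3.0969 > 0 → [-0.3125, 0.125]

0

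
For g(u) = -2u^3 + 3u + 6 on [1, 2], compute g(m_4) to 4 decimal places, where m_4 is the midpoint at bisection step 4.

midpoint 1.5: g = 3.75 > 0 → [1.5, 2]
midpoint 1.75: g = 0.53125 > 0 → [1.75, 2]
midpoint 1.875: g = -1.558594 < 0 → [1.75, 1.875]
midpoint 1.8125: g = -0.4712 < 0 → [1.75, 1.8125]

-0.4712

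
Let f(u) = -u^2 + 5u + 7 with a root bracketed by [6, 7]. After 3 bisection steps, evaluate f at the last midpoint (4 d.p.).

midpoint 6.5: f = -2.75 < 0 → [6, 6.5]
midpoint 6.25: f = -0.8125 < 0 → [6, 6.25]
midpoint 6.125: f = 0.109375 > 0 → [6.125, 6.25]

0.1094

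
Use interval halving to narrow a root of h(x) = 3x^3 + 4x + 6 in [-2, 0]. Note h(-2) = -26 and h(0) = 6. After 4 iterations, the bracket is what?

[-1, -0.875]

h(-1) = -1 < 0, so the root lies in [-1, 0]
h(-0.5) = 3.625 > 0, so the root lies in [-1, -0.5]
h(-0.75) = 1.734375 > 0, so the root lies in [-1, -0.75]
h(-0.875) = 0.4902 > 0, so the root lies in [-1, -0.875]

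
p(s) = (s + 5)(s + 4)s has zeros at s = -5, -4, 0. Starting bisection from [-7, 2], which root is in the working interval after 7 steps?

s = -2.5 gives p = -9.375, negative; keep [-2.5, 2]
s = -0.25 gives p = -4.453125, negative; keep [-0.25, 2]
s = 0.875 gives p = 25.060547, positive; keep [-0.25, 0.875]
s = 0.3125 gives p = 7.1594, positive; keep [-0.25, 0.3125]
s = 0.03125 gives p = 0.6338, positive; keep [-0.25, 0.03125]
s = -0.109375 gives p = -2.0811, negative; keep [-0.109375, 0.03125]
s = -0.0390625 gives p = -0.7676, negative; keep [-0.0390625, 0.03125]

0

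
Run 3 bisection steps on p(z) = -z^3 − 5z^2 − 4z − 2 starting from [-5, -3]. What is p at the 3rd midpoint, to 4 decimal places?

1.4531

midpoint -4: p = -2 < 0 → [-5, -4]
midpoint -4.5: p = 5.875 > 0 → [-4.5, -4]
midpoint -4.25: p = 1.453125 > 0 → [-4.25, -4]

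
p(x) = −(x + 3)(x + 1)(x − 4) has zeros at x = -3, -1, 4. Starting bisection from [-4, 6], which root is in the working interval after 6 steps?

m = 1, p(m) = 24 (+); new bracket [1, 6]
m = 3.5, p(m) = 14.625 (+); new bracket [3.5, 6]
m = 4.75, p(m) = -33.421875 (−); new bracket [3.5, 4.75]
m = 4.125, p(m) = -4.5645 (−); new bracket [3.5, 4.125]
m = 3.8125, p(m) = 6.1472 (+); new bracket [3.8125, 4.125]
m = 3.96875, p(m) = 1.0821 (+); new bracket [3.96875, 4.125]

4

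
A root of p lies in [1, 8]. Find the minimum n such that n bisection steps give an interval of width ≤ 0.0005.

14

Width after n steps is 7/2^n. Need 2^n ≥ 7/0.0005 = 14000.
2^13 = 8192 < 14000 ≤ 2^14 = 16384, so n = 14.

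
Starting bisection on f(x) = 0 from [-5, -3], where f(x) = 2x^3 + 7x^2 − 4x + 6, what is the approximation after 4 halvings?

-4.125

f(-4) = 6 > 0, so the root lies in [-5, -4]
f(-4.5) = -16.5 < 0, so the root lies in [-4.5, -4]
f(-4.25) = -4.09375 < 0, so the root lies in [-4.25, -4]
f(-4.125) = 1.2305 > 0, so the root lies in [-4.25, -4.125]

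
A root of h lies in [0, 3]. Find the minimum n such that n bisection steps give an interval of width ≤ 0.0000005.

23

Width after n steps is 3/2^n. Need 2^n ≥ 3/0.0000005 = 6000000.
2^22 = 4194304 < 6000000 ≤ 2^23 = 8388608, so n = 23.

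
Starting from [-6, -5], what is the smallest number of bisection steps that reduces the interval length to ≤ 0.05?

5

Width after n steps is 1/2^n. Need 2^n ≥ 1/0.05 = 20.
2^4 = 16 < 20 ≤ 2^5 = 32, so n = 5.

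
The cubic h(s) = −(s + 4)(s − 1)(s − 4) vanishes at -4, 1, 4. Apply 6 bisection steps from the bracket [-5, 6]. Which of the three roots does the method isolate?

-4

m = 0.5, h(m) = -7.875 (−); new bracket [-5, 0.5]
m = -2.25, h(m) = -35.546875 (−); new bracket [-5, -2.25]
m = -3.625, h(m) = -13.224609 (−); new bracket [-5, -3.625]
m = -4.3125, h(m) = 13.8 (+); new bracket [-4.3125, -3.625]
m = -3.96875, h(m) = -1.2373 (−); new bracket [-4.3125, -3.96875]
m = -4.140625, h(m) = 5.8849 (+); new bracket [-4.140625, -3.96875]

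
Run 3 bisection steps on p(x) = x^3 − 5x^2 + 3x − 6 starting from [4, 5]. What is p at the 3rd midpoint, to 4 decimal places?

p(4.5) = -2.625 < 0, so the root lies in [4.5, 5]
p(4.75) = 2.609375 > 0, so the root lies in [4.5, 4.75]
p(4.625) = -0.146484 < 0, so the root lies in [4.625, 4.75]

-0.1465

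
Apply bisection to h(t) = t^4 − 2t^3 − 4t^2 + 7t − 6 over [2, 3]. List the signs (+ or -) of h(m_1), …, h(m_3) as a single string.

--+

h(2.5) = -5.6875 < 0, so the root lies in [2.5, 3]
h(2.75) = -1.402344 < 0, so the root lies in [2.75, 3]
h(2.875) = 1.855713 > 0, so the root lies in [2.75, 2.875]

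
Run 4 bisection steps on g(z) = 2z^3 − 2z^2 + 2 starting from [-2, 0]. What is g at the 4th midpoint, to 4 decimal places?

-0.8711

m = -1, g(m) = -2 (−); new bracket [-1, 0]
m = -0.5, g(m) = 1.25 (+); new bracket [-1, -0.5]
m = -0.75, g(m) = 0.03125 (+); new bracket [-1, -0.75]
m = -0.875, g(m) = -0.8711 (−); new bracket [-0.875, -0.75]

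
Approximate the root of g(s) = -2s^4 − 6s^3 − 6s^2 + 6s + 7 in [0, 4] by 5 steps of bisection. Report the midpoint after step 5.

m = 2, g(m) = -85 (−); new bracket [0, 2]
m = 1, g(m) = -1 (−); new bracket [0, 1]
m = 0.5, g(m) = 7.625 (+); new bracket [0.5, 1]
m = 0.75, g(m) = 4.9609 (+); new bracket [0.75, 1]
m = 0.875, g(m) = 2.4644 (+); new bracket [0.875, 1]

0.875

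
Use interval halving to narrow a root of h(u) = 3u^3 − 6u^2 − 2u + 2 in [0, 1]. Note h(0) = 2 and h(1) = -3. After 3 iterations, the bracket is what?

[0.375, 0.5]

h(0.5) = -0.125 < 0, so the root lies in [0, 0.5]
h(0.25) = 1.171875 > 0, so the root lies in [0.25, 0.5]
h(0.375) = 0.564453 > 0, so the root lies in [0.375, 0.5]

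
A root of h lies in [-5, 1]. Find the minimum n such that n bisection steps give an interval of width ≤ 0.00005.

17

Width after n steps is 6/2^n. Need 2^n ≥ 6/0.00005 = 120000.
2^16 = 65536 < 120000 ≤ 2^17 = 131072, so n = 17.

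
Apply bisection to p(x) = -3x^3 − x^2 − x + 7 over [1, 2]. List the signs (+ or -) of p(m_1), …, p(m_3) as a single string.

--+

midpoint 1.5: p = -6.875 < 0 → [1, 1.5]
midpoint 1.25: p = -1.671875 < 0 → [1, 1.25]
midpoint 1.125: p = 0.337891 > 0 → [1.125, 1.25]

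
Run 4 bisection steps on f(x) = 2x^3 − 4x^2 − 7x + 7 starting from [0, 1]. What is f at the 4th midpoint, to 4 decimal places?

-0.2554

x = 0.5 gives f = 2.75, positive; keep [0.5, 1]
x = 0.75 gives f = 0.34375, positive; keep [0.75, 1]
x = 0.875 gives f = -0.847656, negative; keep [0.75, 0.875]
x = 0.8125 gives f = -0.2554, negative; keep [0.75, 0.8125]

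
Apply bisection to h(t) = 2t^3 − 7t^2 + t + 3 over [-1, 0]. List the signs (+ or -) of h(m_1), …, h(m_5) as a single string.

m = -0.5, h(m) = 0.5 (+); new bracket [-1, -0.5]
m = -0.75, h(m) = -2.53125 (−); new bracket [-0.75, -0.5]
m = -0.625, h(m) = -0.847656 (−); new bracket [-0.625, -0.5]
m = -0.5625, h(m) = -0.1333 (−); new bracket [-0.5625, -0.5]
m = -0.53125, h(m) = 0.1933 (+); new bracket [-0.5625, -0.53125]

+---+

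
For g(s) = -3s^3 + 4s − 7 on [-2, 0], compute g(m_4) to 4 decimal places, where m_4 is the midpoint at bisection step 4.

m = -1, g(m) = -8 (−); new bracket [-2, -1]
m = -1.5, g(m) = -2.875 (−); new bracket [-2, -1.5]
m = -1.75, g(m) = 2.078125 (+); new bracket [-1.75, -1.5]
m = -1.625, g(m) = -0.627 (−); new bracket [-1.75, -1.625]

-0.6270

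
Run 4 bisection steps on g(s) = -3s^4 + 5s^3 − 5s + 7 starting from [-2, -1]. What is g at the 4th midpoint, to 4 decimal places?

-1.4009

m = -1.5, g(m) = -17.5625 (−); new bracket [-1.5, -1]
m = -1.25, g(m) = -3.839844 (−); new bracket [-1.25, -1]
m = -1.125, g(m) = 0.700439 (+); new bracket [-1.25, -1.125]
m = -1.1875, g(m) = -1.4009 (−); new bracket [-1.1875, -1.125]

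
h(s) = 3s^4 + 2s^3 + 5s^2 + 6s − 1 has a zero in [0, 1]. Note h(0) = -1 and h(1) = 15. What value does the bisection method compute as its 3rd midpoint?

0.125

m = 0.5, h(m) = 3.6875 (+); new bracket [0, 0.5]
m = 0.25, h(m) = 0.855469 (+); new bracket [0, 0.25]
m = 0.125, h(m) = -0.167236 (−); new bracket [0.125, 0.25]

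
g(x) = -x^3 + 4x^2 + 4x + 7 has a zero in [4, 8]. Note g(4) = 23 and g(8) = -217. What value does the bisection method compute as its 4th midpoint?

5.25

m = 6, g(m) = -41 (−); new bracket [4, 6]
m = 5, g(m) = 2 (+); new bracket [5, 6]
m = 5.5, g(m) = -16.375 (−); new bracket [5, 5.5]
m = 5.25, g(m) = -6.4531 (−); new bracket [5, 5.25]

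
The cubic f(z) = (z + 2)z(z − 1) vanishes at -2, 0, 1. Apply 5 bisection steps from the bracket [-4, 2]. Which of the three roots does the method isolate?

-2

z = -1 gives f = 2, positive; keep [-4, -1]
z = -2.5 gives f = -4.375, negative; keep [-2.5, -1]
z = -1.75 gives f = 1.203125, positive; keep [-2.5, -1.75]
z = -2.125 gives f = -0.8301, negative; keep [-2.125, -1.75]
z = -1.9375 gives f = 0.3557, positive; keep [-2.125, -1.9375]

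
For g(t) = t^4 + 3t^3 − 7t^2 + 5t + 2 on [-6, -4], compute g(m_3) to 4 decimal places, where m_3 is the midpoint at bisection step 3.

7.8633

m = -5, g(m) = 52 (+); new bracket [-5, -4]
m = -4.5, g(m) = -25.5625 (−); new bracket [-5, -4.5]
m = -4.75, g(m) = 7.863281 (+); new bracket [-4.75, -4.5]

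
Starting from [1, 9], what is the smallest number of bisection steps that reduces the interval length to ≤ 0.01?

Width after n steps is 8/2^n. Need 2^n ≥ 8/0.01 = 800.
2^9 = 512 < 800 ≤ 2^10 = 1024, so n = 10.

10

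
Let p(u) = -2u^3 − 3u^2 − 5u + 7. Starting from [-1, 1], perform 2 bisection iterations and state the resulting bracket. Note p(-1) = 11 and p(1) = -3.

[0.5, 1]

m = 0, p(m) = 7 (+); new bracket [0, 1]
m = 0.5, p(m) = 3.5 (+); new bracket [0.5, 1]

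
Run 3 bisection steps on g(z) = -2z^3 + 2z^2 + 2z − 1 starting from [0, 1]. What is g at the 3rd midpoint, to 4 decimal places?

g(0.5) = 0.25 > 0, so the root lies in [0, 0.5]
g(0.25) = -0.40625 < 0, so the root lies in [0.25, 0.5]
g(0.375) = -0.074219 < 0, so the root lies in [0.375, 0.5]

-0.0742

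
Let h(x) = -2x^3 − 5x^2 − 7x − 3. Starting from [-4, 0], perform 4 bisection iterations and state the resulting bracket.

midpoint -2: h = 7 > 0 → [-2, 0]
midpoint -1: h = 1 > 0 → [-1, 0]
midpoint -0.5: h = -0.5 < 0 → [-1, -0.5]
midpoint -0.75: h = 0.2812 > 0 → [-0.75, -0.5]

[-0.75, -0.5]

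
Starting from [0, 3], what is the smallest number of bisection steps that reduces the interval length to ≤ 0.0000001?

25

Width after n steps is 3/2^n. Need 2^n ≥ 3/0.0000001 = 30000000.
2^24 = 16777216 < 30000000 ≤ 2^25 = 33554432, so n = 25.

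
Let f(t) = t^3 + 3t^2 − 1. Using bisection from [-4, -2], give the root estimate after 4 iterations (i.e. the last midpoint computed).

f(-3) = -1 < 0, so the root lies in [-3, -2]
f(-2.5) = 2.125 > 0, so the root lies in [-3, -2.5]
f(-2.75) = 0.890625 > 0, so the root lies in [-3, -2.75]
f(-2.875) = 0.0332 > 0, so the root lies in [-3, -2.875]

-2.875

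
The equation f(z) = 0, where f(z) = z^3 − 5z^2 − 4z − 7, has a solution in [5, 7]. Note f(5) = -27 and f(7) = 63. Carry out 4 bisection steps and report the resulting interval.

m = 6, f(m) = 5 (+); new bracket [5, 6]
m = 5.5, f(m) = -13.875 (−); new bracket [5.5, 6]
m = 5.75, f(m) = -5.203125 (−); new bracket [5.75, 6]
m = 5.875, f(m) = -0.2988 (−); new bracket [5.875, 6]

[5.875, 6]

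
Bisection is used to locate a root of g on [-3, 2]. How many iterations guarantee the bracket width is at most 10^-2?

Width after n steps is 5/2^n. Need 2^n ≥ 5/10^-2 = 500.
2^8 = 256 < 500 ≤ 2^9 = 512, so n = 9.

9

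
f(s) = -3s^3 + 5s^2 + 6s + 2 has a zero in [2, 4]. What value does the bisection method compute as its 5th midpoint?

2.5625

midpoint 3: f = -16 < 0 → [2, 3]
midpoint 2.5: f = 1.375 > 0 → [2.5, 3]
midpoint 2.75: f = -6.078125 < 0 → [2.5, 2.75]
midpoint 2.625: f = -2.0605 < 0 → [2.5, 2.625]
midpoint 2.5625: f = -0.2722 < 0 → [2.5, 2.5625]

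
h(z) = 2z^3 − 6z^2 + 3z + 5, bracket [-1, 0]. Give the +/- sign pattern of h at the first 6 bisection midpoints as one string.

+-+--+

m = -0.5, h(m) = 1.75 (+); new bracket [-1, -0.5]
m = -0.75, h(m) = -1.46875 (−); new bracket [-0.75, -0.5]
m = -0.625, h(m) = 0.292969 (+); new bracket [-0.75, -0.625]
m = -0.6875, h(m) = -0.5483 (−); new bracket [-0.6875, -0.625]
m = -0.65625, h(m) = -0.118 (−); new bracket [-0.65625, -0.625]
m = -0.640625, h(m) = 0.0899 (+); new bracket [-0.65625, -0.640625]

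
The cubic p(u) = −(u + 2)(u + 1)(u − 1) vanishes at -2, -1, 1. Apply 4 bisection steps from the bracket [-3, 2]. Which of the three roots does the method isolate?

u = -0.5 gives p = 1.125, positive; keep [-0.5, 2]
u = 0.75 gives p = 1.203125, positive; keep [0.75, 2]
u = 1.375 gives p = -3.005859, negative; keep [0.75, 1.375]
u = 1.0625 gives p = -0.3948, negative; keep [0.75, 1.0625]

1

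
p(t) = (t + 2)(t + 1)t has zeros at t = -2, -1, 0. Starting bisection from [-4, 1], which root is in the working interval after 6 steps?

p(-1.5) = 0.375 > 0, so the root lies in [-4, -1.5]
p(-2.75) = -3.609375 < 0, so the root lies in [-2.75, -1.5]
p(-2.125) = -0.298828 < 0, so the root lies in [-2.125, -1.5]
p(-1.8125) = 0.2761 > 0, so the root lies in [-2.125, -1.8125]
p(-1.96875) = 0.0596 > 0, so the root lies in [-2.125, -1.96875]
p(-2.046875) = -0.1004 < 0, so the root lies in [-2.046875, -1.96875]

-2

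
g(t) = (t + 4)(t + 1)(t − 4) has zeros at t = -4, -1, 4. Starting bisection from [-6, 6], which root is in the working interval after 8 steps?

4

midpoint 0: g = -16 < 0 → [0, 6]
midpoint 3: g = -28 < 0 → [3, 6]
midpoint 4.5: g = 23.375 > 0 → [3, 4.5]
midpoint 3.75: g = -9.2031 < 0 → [3.75, 4.5]
midpoint 4.125: g = 5.2051 > 0 → [3.75, 4.125]
midpoint 3.9375: g = -2.4495 < 0 → [3.9375, 4.125]
midpoint 4.03125: g = 1.2627 > 0 → [3.9375, 4.03125]
midpoint 3.984375: g = -0.6218 < 0 → [3.984375, 4.03125]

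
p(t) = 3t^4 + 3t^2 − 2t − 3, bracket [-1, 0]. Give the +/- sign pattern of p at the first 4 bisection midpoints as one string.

t = -0.5 gives p = -1.0625, negative; keep [-1, -0.5]
t = -0.75 gives p = 1.136719, positive; keep [-0.75, -0.5]
t = -0.625 gives p = -0.120361, negative; keep [-0.75, -0.625]
t = -0.6875 gives p = 0.4632, positive; keep [-0.6875, -0.625]

-+-+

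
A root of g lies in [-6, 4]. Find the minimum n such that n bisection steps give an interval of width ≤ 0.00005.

18

Width after n steps is 10/2^n. Need 2^n ≥ 10/0.00005 = 200000.
2^17 = 131072 < 200000 ≤ 2^18 = 262144, so n = 18.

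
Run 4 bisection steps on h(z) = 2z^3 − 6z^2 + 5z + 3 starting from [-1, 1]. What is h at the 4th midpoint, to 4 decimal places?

0.1758

h(0) = 3 > 0, so the root lies in [-1, 0]
h(-0.5) = -1.25 < 0, so the root lies in [-0.5, 0]
h(-0.25) = 1.34375 > 0, so the root lies in [-0.5, -0.25]
h(-0.375) = 0.1758 > 0, so the root lies in [-0.5, -0.375]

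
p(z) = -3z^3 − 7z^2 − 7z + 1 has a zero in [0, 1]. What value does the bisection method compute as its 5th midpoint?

p(0.5) = -4.625 < 0, so the root lies in [0, 0.5]
p(0.25) = -1.234375 < 0, so the root lies in [0, 0.25]
p(0.125) = 0.009766 > 0, so the root lies in [0.125, 0.25]
p(0.1875) = -0.5784 < 0, so the root lies in [0.125, 0.1875]
p(0.15625) = -0.2761 < 0, so the root lies in [0.125, 0.15625]

0.15625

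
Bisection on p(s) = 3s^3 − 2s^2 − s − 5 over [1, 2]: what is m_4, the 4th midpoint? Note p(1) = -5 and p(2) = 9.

1.5625

m = 1.5, p(m) = -0.875 (−); new bracket [1.5, 2]
m = 1.75, p(m) = 3.203125 (+); new bracket [1.5, 1.75]
m = 1.625, p(m) = 0.966797 (+); new bracket [1.5, 1.625]
m = 1.5625, p(m) = -0.0012 (−); new bracket [1.5625, 1.625]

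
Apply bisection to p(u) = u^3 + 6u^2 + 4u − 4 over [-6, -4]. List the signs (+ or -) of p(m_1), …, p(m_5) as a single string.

midpoint -5: p = 1 > 0 → [-6, -5]
midpoint -5.5: p = -10.875 < 0 → [-5.5, -5]
midpoint -5.25: p = -4.328125 < 0 → [-5.25, -5]
midpoint -5.125: p = -1.5176 < 0 → [-5.125, -5]
midpoint -5.0625: p = -0.2229 < 0 → [-5.0625, -5]

+----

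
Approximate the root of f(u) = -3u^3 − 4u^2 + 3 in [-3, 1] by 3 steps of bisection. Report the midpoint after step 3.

u = -1 gives f = 2, positive; keep [-1, 1]
u = 0 gives f = 3, positive; keep [0, 1]
u = 0.5 gives f = 1.625, positive; keep [0.5, 1]

0.5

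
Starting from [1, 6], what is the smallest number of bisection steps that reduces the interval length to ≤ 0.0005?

14

Width after n steps is 5/2^n. Need 2^n ≥ 5/0.0005 = 10000.
2^13 = 8192 < 10000 ≤ 2^14 = 16384, so n = 14.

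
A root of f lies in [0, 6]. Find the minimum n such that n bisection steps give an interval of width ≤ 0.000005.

21

Width after n steps is 6/2^n. Need 2^n ≥ 6/0.000005 = 1200000.
2^20 = 1048576 < 1200000 ≤ 2^21 = 2097152, so n = 21.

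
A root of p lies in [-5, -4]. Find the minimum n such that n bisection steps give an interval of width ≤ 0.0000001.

24

Width after n steps is 1/2^n. Need 2^n ≥ 1/0.0000001 = 10000000.
2^23 = 8388608 < 10000000 ≤ 2^24 = 16777216, so n = 24.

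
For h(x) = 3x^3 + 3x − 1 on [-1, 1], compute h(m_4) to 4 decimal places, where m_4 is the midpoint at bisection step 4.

0.2832

x = 0 gives h = -1, negative; keep [0, 1]
x = 0.5 gives h = 0.875, positive; keep [0, 0.5]
x = 0.25 gives h = -0.203125, negative; keep [0.25, 0.5]
x = 0.375 gives h = 0.2832, positive; keep [0.25, 0.375]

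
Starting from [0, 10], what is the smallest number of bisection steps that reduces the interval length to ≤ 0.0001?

17

Width after n steps is 10/2^n. Need 2^n ≥ 10/0.0001 = 100000.
2^16 = 65536 < 100000 ≤ 2^17 = 131072, so n = 17.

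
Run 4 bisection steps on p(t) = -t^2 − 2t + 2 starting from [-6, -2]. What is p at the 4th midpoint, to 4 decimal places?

m = -4, p(m) = -6 (−); new bracket [-4, -2]
m = -3, p(m) = -1 (−); new bracket [-3, -2]
m = -2.5, p(m) = 0.75 (+); new bracket [-3, -2.5]
m = -2.75, p(m) = -0.0625 (−); new bracket [-2.75, -2.5]

-0.0625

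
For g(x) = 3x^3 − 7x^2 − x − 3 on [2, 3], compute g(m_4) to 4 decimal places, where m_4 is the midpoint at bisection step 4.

midpoint 2.5: g = -2.375 < 0 → [2.5, 3]
midpoint 2.75: g = 3.703125 > 0 → [2.5, 2.75]
midpoint 2.625: g = 0.404297 > 0 → [2.5, 2.625]
midpoint 2.5625: g = -1.0481 < 0 → [2.5625, 2.625]

-1.0481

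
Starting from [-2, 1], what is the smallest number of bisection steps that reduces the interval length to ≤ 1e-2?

9

Width after n steps is 3/2^n. Need 2^n ≥ 3/1e-2 = 300.
2^8 = 256 < 300 ≤ 2^9 = 512, so n = 9.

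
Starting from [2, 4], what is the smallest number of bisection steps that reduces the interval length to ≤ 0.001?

Width after n steps is 2/2^n. Need 2^n ≥ 2/0.001 = 2000.
2^10 = 1024 < 2000 ≤ 2^11 = 2048, so n = 11.

11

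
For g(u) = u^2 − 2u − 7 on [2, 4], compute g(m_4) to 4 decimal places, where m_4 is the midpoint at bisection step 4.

u = 3 gives g = -4, negative; keep [3, 4]
u = 3.5 gives g = -1.75, negative; keep [3.5, 4]
u = 3.75 gives g = -0.4375, negative; keep [3.75, 4]
u = 3.875 gives g = 0.2656, positive; keep [3.75, 3.875]

0.2656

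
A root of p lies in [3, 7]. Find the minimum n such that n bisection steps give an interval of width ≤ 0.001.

12

Width after n steps is 4/2^n. Need 2^n ≥ 4/0.001 = 4000.
2^11 = 2048 < 4000 ≤ 2^12 = 4096, so n = 12.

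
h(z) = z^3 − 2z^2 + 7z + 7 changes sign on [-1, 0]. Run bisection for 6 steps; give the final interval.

m = -0.5, h(m) = 2.875 (+); new bracket [-1, -0.5]
m = -0.75, h(m) = 0.203125 (+); new bracket [-1, -0.75]
m = -0.875, h(m) = -1.326172 (−); new bracket [-0.875, -0.75]
m = -0.8125, h(m) = -0.5442 (−); new bracket [-0.8125, -0.75]
m = -0.78125, h(m) = -0.1663 (−); new bracket [-0.78125, -0.75]
m = -0.765625, h(m) = 0.0195 (+); new bracket [-0.78125, -0.765625]

[-0.78125, -0.765625]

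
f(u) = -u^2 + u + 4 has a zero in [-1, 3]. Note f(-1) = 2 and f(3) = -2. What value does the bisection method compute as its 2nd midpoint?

midpoint 1: f = 4 > 0 → [1, 3]
midpoint 2: f = 2 > 0 → [2, 3]

2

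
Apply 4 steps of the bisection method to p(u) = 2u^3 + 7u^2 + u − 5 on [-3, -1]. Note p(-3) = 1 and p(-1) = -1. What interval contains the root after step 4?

[-1.25, -1.125]

p(-2) = 5 > 0, so the root lies in [-2, -1]
p(-1.5) = 2.5 > 0, so the root lies in [-1.5, -1]
p(-1.25) = 0.78125 > 0, so the root lies in [-1.25, -1]
p(-1.125) = -0.1133 < 0, so the root lies in [-1.25, -1.125]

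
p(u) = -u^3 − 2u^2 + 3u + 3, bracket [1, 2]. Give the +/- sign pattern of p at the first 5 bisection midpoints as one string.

midpoint 1.5: p = -0.375 < 0 → [1, 1.5]
midpoint 1.25: p = 1.671875 > 0 → [1.25, 1.5]
midpoint 1.375: p = 0.744141 > 0 → [1.375, 1.5]
midpoint 1.4375: p = 0.2092 > 0 → [1.4375, 1.5]
midpoint 1.46875: p = -0.0766 < 0 → [1.4375, 1.46875]

-+++-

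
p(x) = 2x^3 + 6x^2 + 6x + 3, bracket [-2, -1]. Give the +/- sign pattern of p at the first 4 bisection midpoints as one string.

x = -1.5 gives p = 0.75, positive; keep [-2, -1.5]
x = -1.75 gives p = 0.15625, positive; keep [-2, -1.75]
x = -1.875 gives p = -0.339844, negative; keep [-1.875, -1.75]
x = -1.8125 gives p = -0.0728, negative; keep [-1.8125, -1.75]

++--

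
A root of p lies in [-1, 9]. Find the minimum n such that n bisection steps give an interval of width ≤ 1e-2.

Width after n steps is 10/2^n. Need 2^n ≥ 10/1e-2 = 1000.
2^9 = 512 < 1000 ≤ 2^10 = 1024, so n = 10.

10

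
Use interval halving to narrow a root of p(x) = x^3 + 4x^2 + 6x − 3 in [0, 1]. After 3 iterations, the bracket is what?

m = 0.5, p(m) = 1.125 (+); new bracket [0, 0.5]
m = 0.25, p(m) = -1.234375 (−); new bracket [0.25, 0.5]
m = 0.375, p(m) = -0.134766 (−); new bracket [0.375, 0.5]

[0.375, 0.5]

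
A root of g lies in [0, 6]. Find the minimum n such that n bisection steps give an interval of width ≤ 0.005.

Width after n steps is 6/2^n. Need 2^n ≥ 6/0.005 = 1200.
2^10 = 1024 < 1200 ≤ 2^11 = 2048, so n = 11.

11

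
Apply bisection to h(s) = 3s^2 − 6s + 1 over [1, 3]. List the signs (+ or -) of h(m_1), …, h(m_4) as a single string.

h(2) = 1 > 0, so the root lies in [1, 2]
h(1.5) = -1.25 < 0, so the root lies in [1.5, 2]
h(1.75) = -0.3125 < 0, so the root lies in [1.75, 2]
h(1.875) = 0.2969 > 0, so the root lies in [1.75, 1.875]

+--+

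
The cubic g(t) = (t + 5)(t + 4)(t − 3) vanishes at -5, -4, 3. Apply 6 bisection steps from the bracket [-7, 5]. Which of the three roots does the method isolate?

t = -1 gives g = -48, negative; keep [-1, 5]
t = 2 gives g = -42, negative; keep [2, 5]
t = 3.5 gives g = 31.875, positive; keep [2, 3.5]
t = 2.75 gives g = -13.0781, negative; keep [2.75, 3.5]
t = 3.125 gives g = 7.2363, positive; keep [2.75, 3.125]
t = 2.9375 gives g = -3.4417, negative; keep [2.9375, 3.125]

3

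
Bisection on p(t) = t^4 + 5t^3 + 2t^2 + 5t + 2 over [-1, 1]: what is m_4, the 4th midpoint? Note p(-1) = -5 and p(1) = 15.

m = 0, p(m) = 2 (+); new bracket [-1, 0]
m = -0.5, p(m) = -0.5625 (−); new bracket [-0.5, 0]
m = -0.25, p(m) = 0.800781 (+); new bracket [-0.5, -0.25]
m = -0.375, p(m) = 0.1624 (+); new bracket [-0.5, -0.375]

-0.375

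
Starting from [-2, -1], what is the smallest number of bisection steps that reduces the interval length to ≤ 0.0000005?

Width after n steps is 1/2^n. Need 2^n ≥ 1/0.0000005 = 2000000.
2^20 = 1048576 < 2000000 ≤ 2^21 = 2097152, so n = 21.

21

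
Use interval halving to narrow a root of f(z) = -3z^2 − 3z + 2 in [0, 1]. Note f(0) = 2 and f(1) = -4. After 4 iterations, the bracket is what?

z = 0.5 gives f = -0.25, negative; keep [0, 0.5]
z = 0.25 gives f = 1.0625, positive; keep [0.25, 0.5]
z = 0.375 gives f = 0.453125, positive; keep [0.375, 0.5]
z = 0.4375 gives f = 0.1133, positive; keep [0.4375, 0.5]

[0.4375, 0.5]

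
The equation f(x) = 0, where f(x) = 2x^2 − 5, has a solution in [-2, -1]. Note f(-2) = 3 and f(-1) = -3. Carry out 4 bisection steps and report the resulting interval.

f(-1.5) = -0.5 < 0, so the root lies in [-2, -1.5]
f(-1.75) = 1.125 > 0, so the root lies in [-1.75, -1.5]
f(-1.625) = 0.28125 > 0, so the root lies in [-1.625, -1.5]
f(-1.5625) = -0.1172 < 0, so the root lies in [-1.625, -1.5625]

[-1.625, -1.5625]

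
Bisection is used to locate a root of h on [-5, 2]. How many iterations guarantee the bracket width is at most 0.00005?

Width after n steps is 7/2^n. Need 2^n ≥ 7/0.00005 = 140000.
2^17 = 131072 < 140000 ≤ 2^18 = 262144, so n = 18.

18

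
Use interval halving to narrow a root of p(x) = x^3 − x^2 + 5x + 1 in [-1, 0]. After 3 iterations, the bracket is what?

x = -0.5 gives p = -1.875, negative; keep [-0.5, 0]
x = -0.25 gives p = -0.328125, negative; keep [-0.25, 0]
x = -0.125 gives p = 0.357422, positive; keep [-0.25, -0.125]

[-0.25, -0.125]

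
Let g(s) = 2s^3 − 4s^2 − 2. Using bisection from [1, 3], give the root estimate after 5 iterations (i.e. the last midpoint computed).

midpoint 2: g = -2 < 0 → [2, 3]
midpoint 2.5: g = 4.25 > 0 → [2, 2.5]
midpoint 2.25: g = 0.53125 > 0 → [2, 2.25]
midpoint 2.125: g = -0.8711 < 0 → [2.125, 2.25]
midpoint 2.1875: g = -0.2056 < 0 → [2.1875, 2.25]

2.1875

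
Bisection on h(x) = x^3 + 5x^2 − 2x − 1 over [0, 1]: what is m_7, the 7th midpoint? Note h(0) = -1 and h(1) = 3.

0.6328125

m = 0.5, h(m) = -0.625 (−); new bracket [0.5, 1]
m = 0.75, h(m) = 0.734375 (+); new bracket [0.5, 0.75]
m = 0.625, h(m) = -0.052734 (−); new bracket [0.625, 0.75]
m = 0.6875, h(m) = 0.3132 (+); new bracket [0.625, 0.6875]
m = 0.65625, h(m) = 0.1234 (+); new bracket [0.625, 0.65625]
m = 0.640625, h(m) = 0.0337 (+); new bracket [0.625, 0.640625]
m = 0.6328125, h(m) = -0.01 (−); new bracket [0.6328125, 0.640625]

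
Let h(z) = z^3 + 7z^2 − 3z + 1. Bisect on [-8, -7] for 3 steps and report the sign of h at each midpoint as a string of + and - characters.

-++

midpoint -7.5: h = -4.625 < 0 → [-7.5, -7]
midpoint -7.25: h = 9.609375 > 0 → [-7.5, -7.25]
midpoint -7.375: h = 2.728516 > 0 → [-7.5, -7.375]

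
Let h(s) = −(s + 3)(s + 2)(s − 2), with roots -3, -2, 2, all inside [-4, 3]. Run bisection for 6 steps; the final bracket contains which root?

2

m = -0.5, h(m) = 9.375 (+); new bracket [-0.5, 3]
m = 1.25, h(m) = 10.359375 (+); new bracket [1.25, 3]
m = 2.125, h(m) = -2.642578 (−); new bracket [1.25, 2.125]
m = 1.6875, h(m) = 5.4016 (+); new bracket [1.6875, 2.125]
m = 1.90625, h(m) = 1.7967 (+); new bracket [1.90625, 2.125]
m = 2.015625, h(m) = -0.3147 (−); new bracket [1.90625, 2.015625]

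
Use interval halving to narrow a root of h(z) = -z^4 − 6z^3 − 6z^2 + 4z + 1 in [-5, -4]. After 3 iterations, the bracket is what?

midpoint -4.5: h = -1.8125 < 0 → [-4.5, -4]
midpoint -4.25: h = 9.964844 > 0 → [-4.5, -4.25]
midpoint -4.375: h = 4.734131 > 0 → [-4.5, -4.375]

[-4.5, -4.375]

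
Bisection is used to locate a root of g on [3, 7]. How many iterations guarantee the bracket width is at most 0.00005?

Width after n steps is 4/2^n. Need 2^n ≥ 4/0.00005 = 80000.
2^16 = 65536 < 80000 ≤ 2^17 = 131072, so n = 17.

17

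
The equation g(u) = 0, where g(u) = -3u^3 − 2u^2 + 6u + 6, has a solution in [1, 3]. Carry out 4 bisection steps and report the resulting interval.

u = 2 gives g = -14, negative; keep [1, 2]
u = 1.5 gives g = 0.375, positive; keep [1.5, 2]
u = 1.75 gives g = -5.703125, negative; keep [1.5, 1.75]
u = 1.625 gives g = -2.4043, negative; keep [1.5, 1.625]

[1.5, 1.625]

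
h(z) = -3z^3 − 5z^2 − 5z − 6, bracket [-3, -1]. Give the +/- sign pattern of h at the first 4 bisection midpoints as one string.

++--

m = -2, h(m) = 8 (+); new bracket [-2, -1]
m = -1.5, h(m) = 0.375 (+); new bracket [-1.5, -1]
m = -1.25, h(m) = -1.703125 (−); new bracket [-1.5, -1.25]
m = -1.375, h(m) = -0.7793 (−); new bracket [-1.5, -1.375]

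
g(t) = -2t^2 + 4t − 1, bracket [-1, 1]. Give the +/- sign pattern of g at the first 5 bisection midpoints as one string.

g(0) = -1 < 0, so the root lies in [0, 1]
g(0.5) = 0.5 > 0, so the root lies in [0, 0.5]
g(0.25) = -0.125 < 0, so the root lies in [0.25, 0.5]
g(0.375) = 0.2188 > 0, so the root lies in [0.25, 0.375]
g(0.3125) = 0.0547 > 0, so the root lies in [0.25, 0.3125]

-+-++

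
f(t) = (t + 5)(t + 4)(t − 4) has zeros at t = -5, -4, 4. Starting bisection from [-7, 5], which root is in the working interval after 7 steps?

f(-1) = -60 < 0, so the root lies in [-1, 5]
f(2) = -84 < 0, so the root lies in [2, 5]
f(3.5) = -31.875 < 0, so the root lies in [3.5, 5]
f(4.25) = 19.0781 > 0, so the root lies in [3.5, 4.25]
f(3.875) = -8.7363 < 0, so the root lies in [3.875, 4.25]
f(4.0625) = 4.5667 > 0, so the root lies in [3.875, 4.0625]
f(3.96875) = -2.2334 < 0, so the root lies in [3.96875, 4.0625]

4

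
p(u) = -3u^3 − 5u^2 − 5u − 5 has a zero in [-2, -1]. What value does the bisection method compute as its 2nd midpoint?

midpoint -1.5: p = 1.375 > 0 → [-1.5, -1]
midpoint -1.25: p = -0.703125 < 0 → [-1.5, -1.25]

-1.25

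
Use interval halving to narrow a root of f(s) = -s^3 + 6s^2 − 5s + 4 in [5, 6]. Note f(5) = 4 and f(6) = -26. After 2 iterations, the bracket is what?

s = 5.5 gives f = -8.375, negative; keep [5, 5.5]
s = 5.25 gives f = -1.578125, negative; keep [5, 5.25]

[5, 5.25]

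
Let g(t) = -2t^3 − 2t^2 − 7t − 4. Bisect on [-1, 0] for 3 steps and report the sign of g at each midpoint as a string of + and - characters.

t = -0.5 gives g = -0.75, negative; keep [-1, -0.5]
t = -0.75 gives g = 0.96875, positive; keep [-0.75, -0.5]
t = -0.625 gives g = 0.082031, positive; keep [-0.625, -0.5]

-++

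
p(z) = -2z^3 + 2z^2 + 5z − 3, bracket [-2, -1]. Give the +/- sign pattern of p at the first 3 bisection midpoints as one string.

+--

m = -1.5, p(m) = 0.75 (+); new bracket [-1.5, -1]
m = -1.25, p(m) = -2.21875 (−); new bracket [-1.5, -1.25]
m = -1.375, p(m) = -0.894531 (−); new bracket [-1.5, -1.375]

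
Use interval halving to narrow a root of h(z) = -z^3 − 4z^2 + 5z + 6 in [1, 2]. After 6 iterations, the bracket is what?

m = 1.5, h(m) = 1.125 (+); new bracket [1.5, 2]
m = 1.75, h(m) = -2.859375 (−); new bracket [1.5, 1.75]
m = 1.625, h(m) = -0.728516 (−); new bracket [1.5, 1.625]
m = 1.5625, h(m) = 0.2322 (+); new bracket [1.5625, 1.625]
m = 1.59375, h(m) = -0.2396 (−); new bracket [1.5625, 1.59375]
m = 1.578125, h(m) = -0.0016 (−); new bracket [1.5625, 1.578125]

[1.5625, 1.578125]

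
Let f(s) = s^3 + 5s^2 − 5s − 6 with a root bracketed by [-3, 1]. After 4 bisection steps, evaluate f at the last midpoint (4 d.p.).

0.1406

midpoint -1: f = 3 > 0 → [-1, 1]
midpoint 0: f = -6 < 0 → [-1, 0]
midpoint -0.5: f = -2.375 < 0 → [-1, -0.5]
midpoint -0.75: f = 0.1406 > 0 → [-0.75, -0.5]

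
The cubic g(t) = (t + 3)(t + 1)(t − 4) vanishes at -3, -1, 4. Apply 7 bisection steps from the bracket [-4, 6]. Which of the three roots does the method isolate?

g(1) = -24 < 0, so the root lies in [1, 6]
g(3.5) = -14.625 < 0, so the root lies in [3.5, 6]
g(4.75) = 33.421875 > 0, so the root lies in [3.5, 4.75]
g(4.125) = 4.5645 > 0, so the root lies in [3.5, 4.125]
g(3.8125) = -6.1472 < 0, so the root lies in [3.8125, 4.125]
g(3.96875) = -1.0821 < 0, so the root lies in [3.96875, 4.125]
g(4.046875) = 1.6671 > 0, so the root lies in [3.96875, 4.046875]

4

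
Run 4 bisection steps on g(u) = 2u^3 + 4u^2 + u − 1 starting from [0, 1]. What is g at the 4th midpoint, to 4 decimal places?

-0.2358

u = 0.5 gives g = 0.75, positive; keep [0, 0.5]
u = 0.25 gives g = -0.46875, negative; keep [0.25, 0.5]
u = 0.375 gives g = 0.042969, positive; keep [0.25, 0.375]
u = 0.3125 gives g = -0.2358, negative; keep [0.3125, 0.375]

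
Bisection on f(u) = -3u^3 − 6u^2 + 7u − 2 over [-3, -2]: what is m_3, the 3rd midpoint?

-2.875

midpoint -2.5: f = -10.125 < 0 → [-3, -2.5]
midpoint -2.75: f = -4.234375 < 0 → [-3, -2.75]
midpoint -2.875: f = -0.427734 < 0 → [-3, -2.875]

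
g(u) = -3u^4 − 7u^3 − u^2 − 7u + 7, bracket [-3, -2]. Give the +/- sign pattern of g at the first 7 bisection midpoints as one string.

+-+-+--

u = -2.5 gives g = 10.4375, positive; keep [-3, -2.5]
u = -2.75 gives g = -7.308594, negative; keep [-2.75, -2.5]
u = -2.625 gives g = 2.657471, positive; keep [-2.75, -2.625]
u = -2.6875 gives g = -2.0342, negative; keep [-2.6875, -2.625]
u = -2.65625 gives g = 0.3822, positive; keep [-2.6875, -2.65625]
u = -2.671875 gives g = -0.8081, negative; keep [-2.671875, -2.65625]
u = -2.6640625 gives g = -0.2085, negative; keep [-2.6640625, -2.65625]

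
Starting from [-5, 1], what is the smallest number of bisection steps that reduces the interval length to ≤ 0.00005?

Width after n steps is 6/2^n. Need 2^n ≥ 6/0.00005 = 120000.
2^16 = 65536 < 120000 ≤ 2^17 = 131072, so n = 17.

17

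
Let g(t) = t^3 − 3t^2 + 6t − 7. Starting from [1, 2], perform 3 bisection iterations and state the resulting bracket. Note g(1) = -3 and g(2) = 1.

[1.75, 1.875]

m = 1.5, g(m) = -1.375 (−); new bracket [1.5, 2]
m = 1.75, g(m) = -0.328125 (−); new bracket [1.75, 2]
m = 1.875, g(m) = 0.294922 (+); new bracket [1.75, 1.875]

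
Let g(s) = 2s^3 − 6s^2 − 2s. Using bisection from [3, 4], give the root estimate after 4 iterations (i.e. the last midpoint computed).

midpoint 3.5: g = 5.25 > 0 → [3, 3.5]
midpoint 3.25: g = -1.21875 < 0 → [3.25, 3.5]
midpoint 3.375: g = 1.792969 > 0 → [3.25, 3.375]
midpoint 3.3125: g = 0.2329 > 0 → [3.25, 3.3125]

3.3125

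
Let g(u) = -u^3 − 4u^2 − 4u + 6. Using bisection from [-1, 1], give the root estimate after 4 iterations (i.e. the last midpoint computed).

g(0) = 6 > 0, so the root lies in [0, 1]
g(0.5) = 2.875 > 0, so the root lies in [0.5, 1]
g(0.75) = 0.328125 > 0, so the root lies in [0.75, 1]
g(0.875) = -1.2324 < 0, so the root lies in [0.75, 0.875]

0.875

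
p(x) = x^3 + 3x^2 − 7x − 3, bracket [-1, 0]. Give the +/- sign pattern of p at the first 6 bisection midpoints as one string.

+--+++

midpoint -0.5: p = 1.125 > 0 → [-0.5, 0]
midpoint -0.25: p = -1.078125 < 0 → [-0.5, -0.25]
midpoint -0.375: p = -0.005859 < 0 → [-0.5, -0.375]
midpoint -0.4375: p = 0.553 > 0 → [-0.4375, -0.375]
midpoint -0.40625: p = 0.2718 > 0 → [-0.40625, -0.375]
midpoint -0.390625: p = 0.1325 > 0 → [-0.390625, -0.375]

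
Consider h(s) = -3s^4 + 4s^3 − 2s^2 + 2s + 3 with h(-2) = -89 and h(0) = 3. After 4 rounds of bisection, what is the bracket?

[-0.625, -0.5]

s = -1 gives h = -8, negative; keep [-1, 0]
s = -0.5 gives h = 0.8125, positive; keep [-1, -0.5]
s = -0.75 gives h = -2.261719, negative; keep [-0.75, -0.5]
s = -0.625 gives h = -0.4656, negative; keep [-0.625, -0.5]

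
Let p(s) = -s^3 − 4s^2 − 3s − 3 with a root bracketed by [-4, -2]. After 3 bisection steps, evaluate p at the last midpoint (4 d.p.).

-1.1719

s = -3 gives p = -3, negative; keep [-4, -3]
s = -3.5 gives p = 1.375, positive; keep [-3.5, -3]
s = -3.25 gives p = -1.171875, negative; keep [-3.5, -3.25]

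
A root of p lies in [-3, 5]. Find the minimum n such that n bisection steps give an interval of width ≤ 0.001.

Width after n steps is 8/2^n. Need 2^n ≥ 8/0.001 = 8000.
2^12 = 4096 < 8000 ≤ 2^13 = 8192, so n = 13.

13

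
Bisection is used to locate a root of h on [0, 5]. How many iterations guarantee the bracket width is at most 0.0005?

14

Width after n steps is 5/2^n. Need 2^n ≥ 5/0.0005 = 10000.
2^13 = 8192 < 10000 ≤ 2^14 = 16384, so n = 14.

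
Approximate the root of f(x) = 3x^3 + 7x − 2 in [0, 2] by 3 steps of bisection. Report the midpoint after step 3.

x = 1 gives f = 8, positive; keep [0, 1]
x = 0.5 gives f = 1.875, positive; keep [0, 0.5]
x = 0.25 gives f = -0.203125, negative; keep [0.25, 0.5]

0.25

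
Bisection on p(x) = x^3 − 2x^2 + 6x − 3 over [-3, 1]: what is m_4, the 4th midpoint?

m = -1, p(m) = -12 (−); new bracket [-1, 1]
m = 0, p(m) = -3 (−); new bracket [0, 1]
m = 0.5, p(m) = -0.375 (−); new bracket [0.5, 1]
m = 0.75, p(m) = 0.7969 (+); new bracket [0.5, 0.75]

0.75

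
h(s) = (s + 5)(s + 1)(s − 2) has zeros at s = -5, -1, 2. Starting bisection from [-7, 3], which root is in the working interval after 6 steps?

s = -2 gives h = 12, positive; keep [-7, -2]
s = -4.5 gives h = 11.375, positive; keep [-7, -4.5]
s = -5.75 gives h = -27.609375, negative; keep [-5.75, -4.5]
s = -5.125 gives h = -3.6738, negative; keep [-5.125, -4.5]
s = -4.8125 gives h = 4.8699, positive; keep [-5.125, -4.8125]
s = -4.96875 gives h = 0.8643, positive; keep [-5.125, -4.96875]

-5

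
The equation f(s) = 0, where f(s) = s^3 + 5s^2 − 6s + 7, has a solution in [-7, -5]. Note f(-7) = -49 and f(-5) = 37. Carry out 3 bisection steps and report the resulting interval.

m = -6, f(m) = 7 (+); new bracket [-7, -6]
m = -6.5, f(m) = -17.375 (−); new bracket [-6.5, -6]
m = -6.25, f(m) = -4.328125 (−); new bracket [-6.25, -6]

[-6.25, -6]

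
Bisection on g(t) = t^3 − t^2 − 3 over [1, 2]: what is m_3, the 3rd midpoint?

m = 1.5, g(m) = -1.875 (−); new bracket [1.5, 2]
m = 1.75, g(m) = -0.703125 (−); new bracket [1.75, 2]
m = 1.875, g(m) = 0.076172 (+); new bracket [1.75, 1.875]

1.875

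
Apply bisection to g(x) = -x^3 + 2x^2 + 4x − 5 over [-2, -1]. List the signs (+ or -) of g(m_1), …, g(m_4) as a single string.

--++

m = -1.5, g(m) = -3.125 (−); new bracket [-2, -1.5]
m = -1.75, g(m) = -0.515625 (−); new bracket [-2, -1.75]
m = -1.875, g(m) = 1.123047 (+); new bracket [-1.875, -1.75]
m = -1.8125, g(m) = 0.2747 (+); new bracket [-1.8125, -1.75]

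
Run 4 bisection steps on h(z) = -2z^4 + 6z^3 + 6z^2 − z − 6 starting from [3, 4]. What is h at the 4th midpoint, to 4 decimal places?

2.9541

m = 3.5, h(m) = 21.125 (+); new bracket [3.5, 4]
m = 3.75, h(m) = -4.476562 (−); new bracket [3.5, 3.75]
m = 3.625, h(m) = 9.675293 (+); new bracket [3.625, 3.75]
m = 3.6875, h(m) = 2.9541 (+); new bracket [3.6875, 3.75]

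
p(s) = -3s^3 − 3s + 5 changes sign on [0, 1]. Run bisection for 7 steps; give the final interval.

[0.90625, 0.9140625]

s = 0.5 gives p = 3.125, positive; keep [0.5, 1]
s = 0.75 gives p = 1.484375, positive; keep [0.75, 1]
s = 0.875 gives p = 0.365234, positive; keep [0.875, 1]
s = 0.9375 gives p = -0.2844, negative; keep [0.875, 0.9375]
s = 0.90625 gives p = 0.0484, positive; keep [0.90625, 0.9375]
s = 0.921875 gives p = -0.116, negative; keep [0.90625, 0.921875]
s = 0.9140625 gives p = -0.0333, negative; keep [0.90625, 0.9140625]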